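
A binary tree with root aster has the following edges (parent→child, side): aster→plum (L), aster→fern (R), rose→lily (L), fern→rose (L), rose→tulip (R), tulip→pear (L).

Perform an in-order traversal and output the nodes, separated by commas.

In-order visits the left subtree, then the node, then the right subtree.
At aster: go left to plum.
  plum is a leaf — visit plum.
Visit aster.
At aster: go right to fern.
  At fern: go left to rose.
    At rose: go left to lily.
      lily is a leaf — visit lily.
    Visit rose.
    At rose: go right to tulip.
      At tulip: go left to pear.
        pear is a leaf — visit pear.
      Visit tulip.
      At tulip: no right child.
  Visit fern.
  At fern: no right child.

plum, aster, lily, rose, pear, tulip, fern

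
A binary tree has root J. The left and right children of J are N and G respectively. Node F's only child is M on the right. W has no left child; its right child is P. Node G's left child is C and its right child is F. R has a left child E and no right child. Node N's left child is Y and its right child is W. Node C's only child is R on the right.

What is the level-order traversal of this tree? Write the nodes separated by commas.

Level-order visits nodes level by level from the root, left to right within each level.
Level 0: J
Level 1: N, G
Level 2: Y, W, C, F
Level 3: P, R, M
Level 4: E

J, N, G, Y, W, C, F, P, R, M, E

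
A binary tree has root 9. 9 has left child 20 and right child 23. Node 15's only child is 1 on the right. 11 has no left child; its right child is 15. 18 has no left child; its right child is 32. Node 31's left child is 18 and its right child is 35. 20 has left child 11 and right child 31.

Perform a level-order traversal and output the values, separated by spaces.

9 20 23 11 31 15 18 35 1 32

Level-order visits nodes level by level from the root, left to right within each level.
Level 0: 9
Level 1: 20, 23
Level 2: 11, 31
Level 3: 15, 18, 35
Level 4: 1, 32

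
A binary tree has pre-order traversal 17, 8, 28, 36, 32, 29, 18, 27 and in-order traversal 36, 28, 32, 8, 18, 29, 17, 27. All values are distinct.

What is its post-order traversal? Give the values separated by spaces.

The first element of pre-order is the root; it splits in-order into left and right subtrees.
Root 17: left subtree has 6 nodes {36, 28, 32, 8, 18, 29}, right has 1 {27}.
  Root 8: left subtree has 3 nodes {36, 28, 32}, right has 2 {18, 29}.
    Root 28: left subtree has 1 node {36}, right has 1 {32}.
    Root 29: left subtree has 1 node {18}, right has 0 { }.

36 32 28 18 29 8 27 17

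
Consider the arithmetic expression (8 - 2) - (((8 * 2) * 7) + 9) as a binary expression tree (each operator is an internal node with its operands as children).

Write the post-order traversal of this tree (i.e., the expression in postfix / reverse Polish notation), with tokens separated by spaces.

Post-order on an expression tree gives postfix notation: for each operator, emit left operand, right operand, then the operator.

8 2 - 8 2 * 7 * 9 + -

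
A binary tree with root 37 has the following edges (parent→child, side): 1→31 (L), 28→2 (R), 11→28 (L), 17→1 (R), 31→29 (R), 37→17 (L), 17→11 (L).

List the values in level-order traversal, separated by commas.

Level-order visits nodes level by level from the root, left to right within each level.
Level 0: 37
Level 1: 17
Level 2: 11, 1
Level 3: 28, 31
Level 4: 2, 29

37, 17, 11, 1, 28, 31, 2, 29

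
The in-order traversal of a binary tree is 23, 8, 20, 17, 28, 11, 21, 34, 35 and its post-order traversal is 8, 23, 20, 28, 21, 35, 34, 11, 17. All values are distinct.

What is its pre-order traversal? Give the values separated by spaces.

17 20 23 8 11 28 34 21 35

The last element of post-order is the root; it splits in-order into left and right subtrees.
Root 17: left subtree has 3 nodes {23, 8, 20}, right has 5 {28, 11, 21, 34, 35}.
  Root 20: left subtree has 2 nodes {23, 8}, right has 0 { }.
    Root 23: left subtree has 0 nodes { }, right has 1 {8}.
  Root 11: left subtree has 1 node {28}, right has 3 {21, 34, 35}.
    Root 34: left subtree has 1 node {21}, right has 1 {35}.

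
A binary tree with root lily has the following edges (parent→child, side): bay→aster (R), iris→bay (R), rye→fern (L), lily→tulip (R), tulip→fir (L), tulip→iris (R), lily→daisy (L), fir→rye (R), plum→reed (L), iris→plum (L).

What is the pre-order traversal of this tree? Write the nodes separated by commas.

Pre-order visits the node, then its left subtree, then its right subtree.
Visit lily.
At lily: go left to daisy.
  daisy is a leaf — visit daisy.
At lily: go right to tulip.
  Visit tulip.
  At tulip: go left to fir.
    Visit fir.
    At fir: no left child.
    At fir: go right to rye.
      Visit rye.
      At rye: go left to fern.
        fern is a leaf — visit fern.
      At rye: no right child.
  At tulip: go right to iris.
    Visit iris.
    At iris: go left to plum.
      Visit plum.
      At plum: go left to reed.
        reed is a leaf — visit reed.
      At plum: no right child.
    At iris: go right to bay.
      Visit bay.
      At bay: no left child.
      At bay: go right to aster.
        aster is a leaf — visit aster.

lily, daisy, tulip, fir, rye, fern, iris, plum, reed, bay, aster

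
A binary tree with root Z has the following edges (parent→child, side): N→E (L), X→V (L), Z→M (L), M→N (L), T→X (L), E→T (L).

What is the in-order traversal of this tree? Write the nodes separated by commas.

In-order visits the left subtree, then the node, then the right subtree.
At Z: go left to M.
  At M: go left to N.
    At N: go left to E.
      At E: go left to T.
        At T: go left to X.
          At X: go left to V.
            V is a leaf — visit V.
          Visit X.
          At X: no right child.
        Visit T.
        At T: no right child.
      Visit E.
      At E: no right child.
    Visit N.
    At N: no right child.
  Visit M.
  At M: no right child.
Visit Z.
At Z: no right child.

V, X, T, E, N, M, Z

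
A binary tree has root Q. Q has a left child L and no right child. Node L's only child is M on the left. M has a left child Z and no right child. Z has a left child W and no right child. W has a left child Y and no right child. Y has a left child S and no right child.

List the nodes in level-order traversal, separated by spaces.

Level-order visits nodes level by level from the root, left to right within each level.
Level 0: Q
Level 1: L
Level 2: M
Level 3: Z
Level 4: W
Level 5: Y
Level 6: S

Q L M Z W Y S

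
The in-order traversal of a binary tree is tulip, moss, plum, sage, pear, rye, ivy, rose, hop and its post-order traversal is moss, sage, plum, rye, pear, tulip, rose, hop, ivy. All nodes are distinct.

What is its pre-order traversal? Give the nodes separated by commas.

ivy, tulip, pear, plum, moss, sage, rye, hop, rose

The last element of post-order is the root; it splits in-order into left and right subtrees.
Root ivy: left subtree has 6 nodes {tulip, moss, plum, sage, pear, rye}, right has 2 {rose, hop}.
  Root tulip: left subtree has 0 nodes { }, right has 5 {moss, plum, sage, pear, rye}.
    Root pear: left subtree has 3 nodes {moss, plum, sage}, right has 1 {rye}.
      Root plum: left subtree has 1 node {moss}, right has 1 {sage}.
  Root hop: left subtree has 1 node {rose}, right has 0 { }.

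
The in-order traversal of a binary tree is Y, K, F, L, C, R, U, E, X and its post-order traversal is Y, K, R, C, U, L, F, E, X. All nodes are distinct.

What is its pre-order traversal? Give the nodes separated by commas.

X, E, F, K, Y, L, U, C, R

The last element of post-order is the root; it splits in-order into left and right subtrees.
Root X: left subtree has 8 nodes {Y, K, F, L, C, R, U, E}, right has 0 { }.
  Root E: left subtree has 7 nodes {Y, K, F, L, C, R, U}, right has 0 { }.
    Root F: left subtree has 2 nodes {Y, K}, right has 4 {L, C, R, U}.
      Root K: left subtree has 1 node {Y}, right has 0 { }.
      Root L: left subtree has 0 nodes { }, right has 3 {C, R, U}.
        Root U: left subtree has 2 nodes {C, R}, right has 0 { }.
          Root C: left subtree has 0 nodes { }, right has 1 {R}.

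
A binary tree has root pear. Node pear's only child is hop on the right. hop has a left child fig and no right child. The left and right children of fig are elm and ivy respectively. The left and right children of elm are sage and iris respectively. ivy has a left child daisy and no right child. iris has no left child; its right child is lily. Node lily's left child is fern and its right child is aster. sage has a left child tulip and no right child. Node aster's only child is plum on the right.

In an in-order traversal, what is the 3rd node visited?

In-order visits the left subtree, then the node, then the right subtree.
At pear: no left child.
Visit pear.
At pear: go right to hop.
  At hop: go left to fig.
    At fig: go left to elm.
      At elm: go left to sage.
        At sage: go left to tulip.
          tulip is a leaf — visit tulip.
        Visit sage.
        At sage: no right child.
      Visit elm.
      At elm: go right to iris.
        At iris: no left child.
        Visit iris.
        At iris: go right to lily.
          At lily: go left to fern.
            fern is a leaf — visit fern.
          Visit lily.
          At lily: go right to aster.
            At aster: no left child.
            Visit aster.
            At aster: go right to plum.
              plum is a leaf — visit plum.
    Visit fig.
    At fig: go right to ivy.
      At ivy: go left to daisy.
        daisy is a leaf — visit daisy.
      Visit ivy.
      At ivy: no right child.
  Visit hop.
  At hop: no right child.
Full in-order sequence: pear, tulip, sage, elm, iris, fern, lily, aster, plum, fig, daisy, ivy, hop.

sage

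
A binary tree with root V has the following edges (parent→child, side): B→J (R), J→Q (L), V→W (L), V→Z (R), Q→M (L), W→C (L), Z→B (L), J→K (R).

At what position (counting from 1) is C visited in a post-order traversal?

1

Post-order visits the left subtree, then the right subtree, then the node.
At V: go left to W.
  At W: go left to C.
    C is a leaf — visit C.
  At W: no right child.
  Visit W.
At V: go right to Z.
  At Z: go left to B.
    At B: no left child.
    At B: go right to J.
      At J: go left to Q.
        At Q: go left to M.
          M is a leaf — visit M.
        At Q: no right child.
        Visit Q.
      At J: go right to K.
        K is a leaf — visit K.
      Visit J.
    Visit B.
  At Z: no right child.
  Visit Z.
Visit V.
Full post-order sequence: C, W, M, Q, K, J, B, Z, V.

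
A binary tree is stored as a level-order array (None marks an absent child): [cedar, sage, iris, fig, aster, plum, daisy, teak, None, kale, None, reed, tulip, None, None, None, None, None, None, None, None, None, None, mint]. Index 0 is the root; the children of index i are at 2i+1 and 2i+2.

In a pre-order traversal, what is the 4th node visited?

teak

Pre-order visits the node, then its left subtree, then its right subtree.
Visit cedar.
At cedar: go left to sage.
  Visit sage.
  At sage: go left to fig.
    Visit fig.
    At fig: go left to teak.
      teak is a leaf — visit teak.
    At fig: no right child.
  At sage: go right to aster.
    Visit aster.
    At aster: go left to kale.
      kale is a leaf — visit kale.
    At aster: no right child.
At cedar: go right to iris.
  Visit iris.
  At iris: go left to plum.
    Visit plum.
    At plum: go left to reed.
      Visit reed.
      At reed: go left to mint.
        mint is a leaf — visit mint.
      At reed: no right child.
    At plum: go right to tulip.
      tulip is a leaf — visit tulip.
  At iris: go right to daisy.
    daisy is a leaf — visit daisy.
Full pre-order sequence: cedar, sage, fig, teak, aster, kale, iris, plum, reed, mint, tulip, daisy.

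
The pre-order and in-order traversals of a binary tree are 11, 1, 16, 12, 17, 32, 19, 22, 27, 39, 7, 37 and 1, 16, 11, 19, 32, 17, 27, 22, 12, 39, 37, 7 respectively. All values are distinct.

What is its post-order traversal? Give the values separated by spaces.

16 1 19 32 27 22 17 37 7 39 12 11

The first element of pre-order is the root; it splits in-order into left and right subtrees.
Root 11: left subtree has 2 nodes {1, 16}, right has 9 {19, 32, 17, 27, 22, 12, 39, 37, 7}.
  Root 1: left subtree has 0 nodes { }, right has 1 {16}.
  Root 12: left subtree has 5 nodes {19, 32, 17, 27, 22}, right has 3 {39, 37, 7}.
    Root 17: left subtree has 2 nodes {19, 32}, right has 2 {27, 22}.
      Root 32: left subtree has 1 node {19}, right has 0 { }.
      Root 22: left subtree has 1 node {27}, right has 0 { }.
    Root 39: left subtree has 0 nodes { }, right has 2 {37, 7}.
      Root 7: left subtree has 1 node {37}, right has 0 { }.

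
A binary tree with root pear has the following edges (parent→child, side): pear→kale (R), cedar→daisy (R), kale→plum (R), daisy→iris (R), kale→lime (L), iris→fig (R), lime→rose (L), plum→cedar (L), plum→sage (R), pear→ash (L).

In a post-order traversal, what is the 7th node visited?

cedar

Post-order visits the left subtree, then the right subtree, then the node.
At pear: go left to ash.
  ash is a leaf — visit ash.
At pear: go right to kale.
  At kale: go left to lime.
    At lime: go left to rose.
      rose is a leaf — visit rose.
    At lime: no right child.
    Visit lime.
  At kale: go right to plum.
    At plum: go left to cedar.
      At cedar: no left child.
      At cedar: go right to daisy.
        At daisy: no left child.
        At daisy: go right to iris.
          At iris: no left child.
          At iris: go right to fig.
            fig is a leaf — visit fig.
          Visit iris.
        Visit daisy.
      Visit cedar.
    At plum: go right to sage.
      sage is a leaf — visit sage.
    Visit plum.
  Visit kale.
Visit pear.
Full post-order sequence: ash, rose, lime, fig, iris, daisy, cedar, sage, plum, kale, pear.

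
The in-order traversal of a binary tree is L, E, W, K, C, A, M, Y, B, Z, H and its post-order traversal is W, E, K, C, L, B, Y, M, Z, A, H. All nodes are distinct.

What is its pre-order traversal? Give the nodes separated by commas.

The last element of post-order is the root; it splits in-order into left and right subtrees.
Root H: left subtree has 10 nodes {L, E, W, K, C, A, M, Y, B, Z}, right has 0 { }.
  Root A: left subtree has 5 nodes {L, E, W, K, C}, right has 4 {M, Y, B, Z}.
    Root L: left subtree has 0 nodes { }, right has 4 {E, W, K, C}.
      Root C: left subtree has 3 nodes {E, W, K}, right has 0 { }.
        Root K: left subtree has 2 nodes {E, W}, right has 0 { }.
          Root E: left subtree has 0 nodes { }, right has 1 {W}.
    Root Z: left subtree has 3 nodes {M, Y, B}, right has 0 { }.
      Root M: left subtree has 0 nodes { }, right has 2 {Y, B}.
        Root Y: left subtree has 0 nodes { }, right has 1 {B}.

H, A, L, C, K, E, W, Z, M, Y, B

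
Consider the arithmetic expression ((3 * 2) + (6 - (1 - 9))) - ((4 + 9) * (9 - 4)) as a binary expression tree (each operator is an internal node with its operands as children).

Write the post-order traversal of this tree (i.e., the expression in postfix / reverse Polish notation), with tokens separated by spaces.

3 2 * 6 1 9 - - + 4 9 + 9 4 - * -

Post-order on an expression tree gives postfix notation: for each operator, emit left operand, right operand, then the operator.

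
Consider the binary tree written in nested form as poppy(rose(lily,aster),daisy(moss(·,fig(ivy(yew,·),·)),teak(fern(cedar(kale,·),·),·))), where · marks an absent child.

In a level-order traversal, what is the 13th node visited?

Level-order visits nodes level by level from the root, left to right within each level.
Level 0: poppy
Level 1: rose, daisy
Level 2: lily, aster, moss, teak
Level 3: fig, fern
Level 4: ivy, cedar
Level 5: yew, kale
Full level-order sequence: poppy, rose, daisy, lily, aster, moss, teak, fig, fern, ivy, cedar, yew, kale.

kale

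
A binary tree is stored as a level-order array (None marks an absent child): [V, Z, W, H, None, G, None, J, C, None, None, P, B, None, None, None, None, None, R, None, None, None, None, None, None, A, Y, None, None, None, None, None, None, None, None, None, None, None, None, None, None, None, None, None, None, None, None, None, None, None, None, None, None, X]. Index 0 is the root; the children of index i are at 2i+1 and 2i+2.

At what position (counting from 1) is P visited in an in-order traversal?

7

In-order visits the left subtree, then the node, then the right subtree.
At V: go left to Z.
  At Z: go left to H.
    At H: go left to J.
      J is a leaf — visit J.
    Visit H.
    At H: go right to C.
      At C: no left child.
      Visit C.
      At C: go right to R.
        R is a leaf — visit R.
  Visit Z.
  At Z: no right child.
Visit V.
At V: go right to W.
  At W: go left to G.
    At G: go left to P.
      P is a leaf — visit P.
    Visit G.
    At G: go right to B.
      At B: go left to A.
        A is a leaf — visit A.
      Visit B.
      At B: go right to Y.
        At Y: go left to X.
          X is a leaf — visit X.
        Visit Y.
        At Y: no right child.
  Visit W.
  At W: no right child.
Full in-order sequence: J, H, C, R, Z, V, P, G, A, B, X, Y, W.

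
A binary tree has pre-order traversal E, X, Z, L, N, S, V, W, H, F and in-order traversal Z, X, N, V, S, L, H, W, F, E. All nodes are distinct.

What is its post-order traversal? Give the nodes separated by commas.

Z, V, S, N, H, F, W, L, X, E

The first element of pre-order is the root; it splits in-order into left and right subtrees.
Root E: left subtree has 9 nodes {Z, X, N, V, S, L, H, W, F}, right has 0 { }.
  Root X: left subtree has 1 node {Z}, right has 7 {N, V, S, L, H, W, F}.
    Root L: left subtree has 3 nodes {N, V, S}, right has 3 {H, W, F}.
      Root N: left subtree has 0 nodes { }, right has 2 {V, S}.
        Root S: left subtree has 1 node {V}, right has 0 { }.
      Root W: left subtree has 1 node {H}, right has 1 {F}.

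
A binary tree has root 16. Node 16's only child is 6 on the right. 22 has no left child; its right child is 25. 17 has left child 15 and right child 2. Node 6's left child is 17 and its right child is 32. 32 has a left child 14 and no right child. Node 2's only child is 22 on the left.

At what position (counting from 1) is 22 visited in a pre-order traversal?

6

Pre-order visits the node, then its left subtree, then its right subtree.
Visit 16.
At 16: no left child.
At 16: go right to 6.
  Visit 6.
  At 6: go left to 17.
    Visit 17.
    At 17: go left to 15.
      15 is a leaf — visit 15.
    At 17: go right to 2.
      Visit 2.
      At 2: go left to 22.
        Visit 22.
        At 22: no left child.
        At 22: go right to 25.
          25 is a leaf — visit 25.
      At 2: no right child.
  At 6: go right to 32.
    Visit 32.
    At 32: go left to 14.
      14 is a leaf — visit 14.
    At 32: no right child.
Full pre-order sequence: 16, 6, 17, 15, 2, 22, 25, 32, 14.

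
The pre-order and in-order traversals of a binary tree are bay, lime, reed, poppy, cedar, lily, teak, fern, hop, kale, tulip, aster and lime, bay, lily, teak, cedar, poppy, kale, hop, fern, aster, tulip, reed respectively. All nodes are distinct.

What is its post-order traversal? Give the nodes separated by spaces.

The first element of pre-order is the root; it splits in-order into left and right subtrees.
Root bay: left subtree has 1 node {lime}, right has 10 {lily, teak, cedar, poppy, kale, hop, fern, aster, tulip, reed}.
  Root reed: left subtree has 9 nodes {lily, teak, cedar, poppy, kale, hop, fern, aster, tulip}, right has 0 { }.
    Root poppy: left subtree has 3 nodes {lily, teak, cedar}, right has 5 {kale, hop, fern, aster, tulip}.
      Root cedar: left subtree has 2 nodes {lily, teak}, right has 0 { }.
        Root lily: left subtree has 0 nodes { }, right has 1 {teak}.
      Root fern: left subtree has 2 nodes {kale, hop}, right has 2 {aster, tulip}.
        Root hop: left subtree has 1 node {kale}, right has 0 { }.
        Root tulip: left subtree has 1 node {aster}, right has 0 { }.

lime teak lily cedar kale hop aster tulip fern poppy reed bay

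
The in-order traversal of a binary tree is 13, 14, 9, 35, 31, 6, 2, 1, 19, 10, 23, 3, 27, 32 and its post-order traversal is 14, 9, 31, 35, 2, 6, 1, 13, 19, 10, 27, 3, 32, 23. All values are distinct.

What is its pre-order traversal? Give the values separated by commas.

The last element of post-order is the root; it splits in-order into left and right subtrees.
Root 23: left subtree has 10 nodes {13, 14, 9, 35, 31, 6, 2, 1, 19, 10}, right has 3 {3, 27, 32}.
  Root 10: left subtree has 9 nodes {13, 14, 9, 35, 31, 6, 2, 1, 19}, right has 0 { }.
    Root 19: left subtree has 8 nodes {13, 14, 9, 35, 31, 6, 2, 1}, right has 0 { }.
      Root 13: left subtree has 0 nodes { }, right has 7 {14, 9, 35, 31, 6, 2, 1}.
        Root 1: left subtree has 6 nodes {14, 9, 35, 31, 6, 2}, right has 0 { }.
          Root 6: left subtree has 4 nodes {14, 9, 35, 31}, right has 1 {2}.
            Root 35: left subtree has 2 nodes {14, 9}, right has 1 {31}.
              Root 9: left subtree has 1 node {14}, right has 0 { }.
  Root 32: left subtree has 2 nodes {3, 27}, right has 0 { }.
    Root 3: left subtree has 0 nodes { }, right has 1 {27}.

23, 10, 19, 13, 1, 6, 35, 9, 14, 31, 2, 32, 3, 27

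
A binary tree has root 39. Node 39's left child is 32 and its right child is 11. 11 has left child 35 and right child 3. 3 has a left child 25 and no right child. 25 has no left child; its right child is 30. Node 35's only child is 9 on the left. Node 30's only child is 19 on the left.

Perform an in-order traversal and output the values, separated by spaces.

In-order visits the left subtree, then the node, then the right subtree.
At 39: go left to 32.
  32 is a leaf — visit 32.
Visit 39.
At 39: go right to 11.
  At 11: go left to 35.
    At 35: go left to 9.
      9 is a leaf — visit 9.
    Visit 35.
    At 35: no right child.
  Visit 11.
  At 11: go right to 3.
    At 3: go left to 25.
      At 25: no left child.
      Visit 25.
      At 25: go right to 30.
        At 30: go left to 19.
          19 is a leaf — visit 19.
        Visit 30.
        At 30: no right child.
    Visit 3.
    At 3: no right child.

32 39 9 35 11 25 19 30 3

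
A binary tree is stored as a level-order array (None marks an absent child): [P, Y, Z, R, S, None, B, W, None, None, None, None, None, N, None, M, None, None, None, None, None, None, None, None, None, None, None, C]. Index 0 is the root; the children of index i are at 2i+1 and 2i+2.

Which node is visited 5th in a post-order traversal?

Post-order visits the left subtree, then the right subtree, then the node.
At P: go left to Y.
  At Y: go left to R.
    At R: go left to W.
      At W: go left to M.
        M is a leaf — visit M.
      At W: no right child.
      Visit W.
    At R: no right child.
    Visit R.
  At Y: go right to S.
    S is a leaf — visit S.
  Visit Y.
At P: go right to Z.
  At Z: no left child.
  At Z: go right to B.
    At B: go left to N.
      At N: go left to C.
        C is a leaf — visit C.
      At N: no right child.
      Visit N.
    At B: no right child.
    Visit B.
  Visit Z.
Visit P.
Full post-order sequence: M, W, R, S, Y, C, N, B, Z, P.

Y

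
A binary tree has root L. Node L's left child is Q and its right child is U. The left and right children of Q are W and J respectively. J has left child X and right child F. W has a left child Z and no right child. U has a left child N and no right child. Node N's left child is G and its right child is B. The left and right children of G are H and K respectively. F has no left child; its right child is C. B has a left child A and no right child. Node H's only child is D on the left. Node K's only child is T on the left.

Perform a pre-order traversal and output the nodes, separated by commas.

Pre-order visits the node, then its left subtree, then its right subtree.
Visit L.
At L: go left to Q.
  Visit Q.
  At Q: go left to W.
    Visit W.
    At W: go left to Z.
      Z is a leaf — visit Z.
    At W: no right child.
  At Q: go right to J.
    Visit J.
    At J: go left to X.
      X is a leaf — visit X.
    At J: go right to F.
      Visit F.
      At F: no left child.
      At F: go right to C.
        C is a leaf — visit C.
At L: go right to U.
  Visit U.
  At U: go left to N.
    Visit N.
    At N: go left to G.
      Visit G.
      At G: go left to H.
        Visit H.
        At H: go left to D.
          D is a leaf — visit D.
        At H: no right child.
      At G: go right to K.
        Visit K.
        At K: go left to T.
          T is a leaf — visit T.
        At K: no right child.
    At N: go right to B.
      Visit B.
      At B: go left to A.
        A is a leaf — visit A.
      At B: no right child.
  At U: no right child.

L, Q, W, Z, J, X, F, C, U, N, G, H, D, K, T, B, A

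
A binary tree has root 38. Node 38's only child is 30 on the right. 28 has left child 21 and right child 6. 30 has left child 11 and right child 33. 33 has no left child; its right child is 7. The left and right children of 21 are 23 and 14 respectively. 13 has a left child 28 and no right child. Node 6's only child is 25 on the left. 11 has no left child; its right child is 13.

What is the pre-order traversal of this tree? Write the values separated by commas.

Pre-order visits the node, then its left subtree, then its right subtree.
Visit 38.
At 38: no left child.
At 38: go right to 30.
  Visit 30.
  At 30: go left to 11.
    Visit 11.
    At 11: no left child.
    At 11: go right to 13.
      Visit 13.
      At 13: go left to 28.
        Visit 28.
        At 28: go left to 21.
          Visit 21.
          At 21: go left to 23.
            23 is a leaf — visit 23.
          At 21: go right to 14.
            14 is a leaf — visit 14.
        At 28: go right to 6.
          Visit 6.
          At 6: go left to 25.
            25 is a leaf — visit 25.
          At 6: no right child.
      At 13: no right child.
  At 30: go right to 33.
    Visit 33.
    At 33: no left child.
    At 33: go right to 7.
      7 is a leaf — visit 7.

38, 30, 11, 13, 28, 21, 23, 14, 6, 25, 33, 7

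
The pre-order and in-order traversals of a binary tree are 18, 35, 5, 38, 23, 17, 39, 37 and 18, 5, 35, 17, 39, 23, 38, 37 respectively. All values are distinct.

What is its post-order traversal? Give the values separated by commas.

The first element of pre-order is the root; it splits in-order into left and right subtrees.
Root 18: left subtree has 0 nodes { }, right has 7 {5, 35, 17, 39, 23, 38, 37}.
  Root 35: left subtree has 1 node {5}, right has 5 {17, 39, 23, 38, 37}.
    Root 38: left subtree has 3 nodes {17, 39, 23}, right has 1 {37}.
      Root 23: left subtree has 2 nodes {17, 39}, right has 0 { }.
        Root 17: left subtree has 0 nodes { }, right has 1 {39}.

5, 39, 17, 23, 37, 38, 35, 18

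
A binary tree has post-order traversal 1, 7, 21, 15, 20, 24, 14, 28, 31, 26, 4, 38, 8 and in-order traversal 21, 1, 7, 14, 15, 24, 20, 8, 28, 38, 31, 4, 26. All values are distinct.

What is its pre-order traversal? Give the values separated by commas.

8, 14, 21, 7, 1, 24, 15, 20, 38, 28, 4, 31, 26

The last element of post-order is the root; it splits in-order into left and right subtrees.
Root 8: left subtree has 7 nodes {21, 1, 7, 14, 15, 24, 20}, right has 5 {28, 38, 31, 4, 26}.
  Root 14: left subtree has 3 nodes {21, 1, 7}, right has 3 {15, 24, 20}.
    Root 21: left subtree has 0 nodes { }, right has 2 {1, 7}.
      Root 7: left subtree has 1 node {1}, right has 0 { }.
    Root 24: left subtree has 1 node {15}, right has 1 {20}.
  Root 38: left subtree has 1 node {28}, right has 3 {31, 4, 26}.
    Root 4: left subtree has 1 node {31}, right has 1 {26}.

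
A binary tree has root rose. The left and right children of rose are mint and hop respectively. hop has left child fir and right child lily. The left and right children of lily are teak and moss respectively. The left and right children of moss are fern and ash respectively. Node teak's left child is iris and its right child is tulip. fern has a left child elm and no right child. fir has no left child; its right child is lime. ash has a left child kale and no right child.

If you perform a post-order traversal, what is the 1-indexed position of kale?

9

Post-order visits the left subtree, then the right subtree, then the node.
At rose: go left to mint.
  mint is a leaf — visit mint.
At rose: go right to hop.
  At hop: go left to fir.
    At fir: no left child.
    At fir: go right to lime.
      lime is a leaf — visit lime.
    Visit fir.
  At hop: go right to lily.
    At lily: go left to teak.
      At teak: go left to iris.
        iris is a leaf — visit iris.
      At teak: go right to tulip.
        tulip is a leaf — visit tulip.
      Visit teak.
    At lily: go right to moss.
      At moss: go left to fern.
        At fern: go left to elm.
          elm is a leaf — visit elm.
        At fern: no right child.
        Visit fern.
      At moss: go right to ash.
        At ash: go left to kale.
          kale is a leaf — visit kale.
        At ash: no right child.
        Visit ash.
      Visit moss.
    Visit lily.
  Visit hop.
Visit rose.
Full post-order sequence: mint, lime, fir, iris, tulip, teak, elm, fern, kale, ash, moss, lily, hop, rose.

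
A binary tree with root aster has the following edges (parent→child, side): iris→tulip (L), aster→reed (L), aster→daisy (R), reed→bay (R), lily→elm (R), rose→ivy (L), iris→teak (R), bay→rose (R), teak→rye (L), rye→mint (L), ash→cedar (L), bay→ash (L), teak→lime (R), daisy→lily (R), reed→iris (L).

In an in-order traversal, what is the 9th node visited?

ash

In-order visits the left subtree, then the node, then the right subtree.
At aster: go left to reed.
  At reed: go left to iris.
    At iris: go left to tulip.
      tulip is a leaf — visit tulip.
    Visit iris.
    At iris: go right to teak.
      At teak: go left to rye.
        At rye: go left to mint.
          mint is a leaf — visit mint.
        Visit rye.
        At rye: no right child.
      Visit teak.
      At teak: go right to lime.
        lime is a leaf — visit lime.
  Visit reed.
  At reed: go right to bay.
    At bay: go left to ash.
      At ash: go left to cedar.
        cedar is a leaf — visit cedar.
      Visit ash.
      At ash: no right child.
    Visit bay.
    At bay: go right to rose.
      At rose: go left to ivy.
        ivy is a leaf — visit ivy.
      Visit rose.
      At rose: no right child.
Visit aster.
At aster: go right to daisy.
  At daisy: no left child.
  Visit daisy.
  At daisy: go right to lily.
    At lily: no left child.
    Visit lily.
    At lily: go right to elm.
      elm is a leaf — visit elm.
Full in-order sequence: tulip, iris, mint, rye, teak, lime, reed, cedar, ash, bay, ivy, rose, aster, daisy, lily, elm.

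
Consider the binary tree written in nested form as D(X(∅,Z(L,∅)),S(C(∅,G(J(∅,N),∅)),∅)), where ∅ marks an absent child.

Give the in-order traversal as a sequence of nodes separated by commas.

X, L, Z, D, C, J, N, G, S

In-order visits the left subtree, then the node, then the right subtree.
At D: go left to X.
  At X: no left child.
  Visit X.
  At X: go right to Z.
    At Z: go left to L.
      L is a leaf — visit L.
    Visit Z.
    At Z: no right child.
Visit D.
At D: go right to S.
  At S: go left to C.
    At C: no left child.
    Visit C.
    At C: go right to G.
      At G: go left to J.
        At J: no left child.
        Visit J.
        At J: go right to N.
          N is a leaf — visit N.
      Visit G.
      At G: no right child.
  Visit S.
  At S: no right child.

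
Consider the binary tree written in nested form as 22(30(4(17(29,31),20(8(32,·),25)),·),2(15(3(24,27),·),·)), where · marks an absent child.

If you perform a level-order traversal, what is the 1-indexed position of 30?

2

Level-order visits nodes level by level from the root, left to right within each level.
Level 0: 22
Level 1: 30, 2
Level 2: 4, 15
Level 3: 17, 20, 3
Level 4: 29, 31, 8, 25, 24, 27
Level 5: 32
Full level-order sequence: 22, 30, 2, 4, 15, 17, 20, 3, 29, 31, 8, 25, 24, 27, 32.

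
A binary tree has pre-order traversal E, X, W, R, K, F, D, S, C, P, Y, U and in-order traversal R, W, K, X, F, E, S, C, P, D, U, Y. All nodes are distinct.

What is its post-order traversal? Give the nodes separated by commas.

R, K, W, F, X, P, C, S, U, Y, D, E

The first element of pre-order is the root; it splits in-order into left and right subtrees.
Root E: left subtree has 5 nodes {R, W, K, X, F}, right has 6 {S, C, P, D, U, Y}.
  Root X: left subtree has 3 nodes {R, W, K}, right has 1 {F}.
    Root W: left subtree has 1 node {R}, right has 1 {K}.
  Root D: left subtree has 3 nodes {S, C, P}, right has 2 {U, Y}.
    Root S: left subtree has 0 nodes { }, right has 2 {C, P}.
      Root C: left subtree has 0 nodes { }, right has 1 {P}.
    Root Y: left subtree has 1 node {U}, right has 0 { }.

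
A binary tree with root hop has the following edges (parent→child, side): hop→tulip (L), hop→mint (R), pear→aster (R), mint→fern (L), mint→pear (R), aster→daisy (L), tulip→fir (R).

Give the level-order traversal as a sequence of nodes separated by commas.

hop, tulip, mint, fir, fern, pear, aster, daisy

Level-order visits nodes level by level from the root, left to right within each level.
Level 0: hop
Level 1: tulip, mint
Level 2: fir, fern, pear
Level 3: aster
Level 4: daisy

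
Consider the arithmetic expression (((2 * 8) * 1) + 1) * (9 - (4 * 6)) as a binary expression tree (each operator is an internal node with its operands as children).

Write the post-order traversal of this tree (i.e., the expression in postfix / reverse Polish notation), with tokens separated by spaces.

Post-order on an expression tree gives postfix notation: for each operator, emit left operand, right operand, then the operator.

2 8 * 1 * 1 + 9 4 6 * - *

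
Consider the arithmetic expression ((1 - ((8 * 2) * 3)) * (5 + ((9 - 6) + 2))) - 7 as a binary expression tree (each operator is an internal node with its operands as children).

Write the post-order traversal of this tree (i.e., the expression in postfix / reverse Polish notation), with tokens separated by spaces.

Post-order on an expression tree gives postfix notation: for each operator, emit left operand, right operand, then the operator.

1 8 2 * 3 * - 5 9 6 - 2 + + * 7 -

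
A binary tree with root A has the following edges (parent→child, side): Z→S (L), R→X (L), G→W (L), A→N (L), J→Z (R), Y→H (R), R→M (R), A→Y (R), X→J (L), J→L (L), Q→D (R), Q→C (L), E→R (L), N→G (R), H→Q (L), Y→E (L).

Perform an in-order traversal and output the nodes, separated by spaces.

In-order visits the left subtree, then the node, then the right subtree.
At A: go left to N.
  At N: no left child.
  Visit N.
  At N: go right to G.
    At G: go left to W.
      W is a leaf — visit W.
    Visit G.
    At G: no right child.
Visit A.
At A: go right to Y.
  At Y: go left to E.
    At E: go left to R.
      At R: go left to X.
        At X: go left to J.
          At J: go left to L.
            L is a leaf — visit L.
          Visit J.
          At J: go right to Z.
            At Z: go left to S.
              S is a leaf — visit S.
            Visit Z.
            At Z: no right child.
        Visit X.
        At X: no right child.
      Visit R.
      At R: go right to M.
        M is a leaf — visit M.
    Visit E.
    At E: no right child.
  Visit Y.
  At Y: go right to H.
    At H: go left to Q.
      At Q: go left to C.
        C is a leaf — visit C.
      Visit Q.
      At Q: go right to D.
        D is a leaf — visit D.
    Visit H.
    At H: no right child.

N W G A L J S Z X R M E Y C Q D H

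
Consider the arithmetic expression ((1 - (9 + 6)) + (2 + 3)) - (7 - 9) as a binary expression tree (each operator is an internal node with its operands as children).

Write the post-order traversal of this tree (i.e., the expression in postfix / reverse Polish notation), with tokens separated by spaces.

Post-order on an expression tree gives postfix notation: for each operator, emit left operand, right operand, then the operator.

1 9 6 + - 2 3 + + 7 9 - -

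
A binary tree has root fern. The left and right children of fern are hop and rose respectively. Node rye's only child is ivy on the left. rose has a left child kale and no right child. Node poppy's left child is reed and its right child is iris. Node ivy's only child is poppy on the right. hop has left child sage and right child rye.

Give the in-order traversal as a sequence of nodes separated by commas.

In-order visits the left subtree, then the node, then the right subtree.
At fern: go left to hop.
  At hop: go left to sage.
    sage is a leaf — visit sage.
  Visit hop.
  At hop: go right to rye.
    At rye: go left to ivy.
      At ivy: no left child.
      Visit ivy.
      At ivy: go right to poppy.
        At poppy: go left to reed.
          reed is a leaf — visit reed.
        Visit poppy.
        At poppy: go right to iris.
          iris is a leaf — visit iris.
    Visit rye.
    At rye: no right child.
Visit fern.
At fern: go right to rose.
  At rose: go left to kale.
    kale is a leaf — visit kale.
  Visit rose.
  At rose: no right child.

sage, hop, ivy, reed, poppy, iris, rye, fern, kale, rose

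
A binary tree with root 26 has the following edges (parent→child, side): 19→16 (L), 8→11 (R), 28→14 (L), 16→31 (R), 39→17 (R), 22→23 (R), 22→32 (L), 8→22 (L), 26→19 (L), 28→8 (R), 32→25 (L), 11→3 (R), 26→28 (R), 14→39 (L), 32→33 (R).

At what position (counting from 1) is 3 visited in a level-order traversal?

14

Level-order visits nodes level by level from the root, left to right within each level.
Level 0: 26
Level 1: 19, 28
Level 2: 16, 14, 8
Level 3: 31, 39, 22, 11
Level 4: 17, 32, 23, 3
Level 5: 25, 33
Full level-order sequence: 26, 19, 28, 16, 14, 8, 31, 39, 22, 11, 17, 32, 23, 3, 25, 33.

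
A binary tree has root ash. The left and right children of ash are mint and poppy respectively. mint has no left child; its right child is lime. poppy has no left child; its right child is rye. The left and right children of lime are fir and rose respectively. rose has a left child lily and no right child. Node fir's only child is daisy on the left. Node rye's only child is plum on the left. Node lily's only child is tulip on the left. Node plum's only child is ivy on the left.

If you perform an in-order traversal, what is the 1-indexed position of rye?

In-order visits the left subtree, then the node, then the right subtree.
At ash: go left to mint.
  At mint: no left child.
  Visit mint.
  At mint: go right to lime.
    At lime: go left to fir.
      At fir: go left to daisy.
        daisy is a leaf — visit daisy.
      Visit fir.
      At fir: no right child.
    Visit lime.
    At lime: go right to rose.
      At rose: go left to lily.
        At lily: go left to tulip.
          tulip is a leaf — visit tulip.
        Visit lily.
        At lily: no right child.
      Visit rose.
      At rose: no right child.
Visit ash.
At ash: go right to poppy.
  At poppy: no left child.
  Visit poppy.
  At poppy: go right to rye.
    At rye: go left to plum.
      At plum: go left to ivy.
        ivy is a leaf — visit ivy.
      Visit plum.
      At plum: no right child.
    Visit rye.
    At rye: no right child.
Full in-order sequence: mint, daisy, fir, lime, tulip, lily, rose, ash, poppy, ivy, plum, rye.

12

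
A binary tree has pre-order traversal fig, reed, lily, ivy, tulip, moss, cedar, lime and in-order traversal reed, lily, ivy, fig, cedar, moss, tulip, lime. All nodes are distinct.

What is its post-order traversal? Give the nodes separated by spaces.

The first element of pre-order is the root; it splits in-order into left and right subtrees.
Root fig: left subtree has 3 nodes {reed, lily, ivy}, right has 4 {cedar, moss, tulip, lime}.
  Root reed: left subtree has 0 nodes { }, right has 2 {lily, ivy}.
    Root lily: left subtree has 0 nodes { }, right has 1 {ivy}.
  Root tulip: left subtree has 2 nodes {cedar, moss}, right has 1 {lime}.
    Root moss: left subtree has 1 node {cedar}, right has 0 { }.

ivy lily reed cedar moss lime tulip fig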